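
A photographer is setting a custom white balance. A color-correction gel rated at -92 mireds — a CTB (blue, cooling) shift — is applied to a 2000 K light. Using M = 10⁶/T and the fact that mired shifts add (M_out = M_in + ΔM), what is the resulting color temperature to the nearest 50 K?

M_in = 10⁶/2000 = 500.00 mireds.
M_out = 500.00 + (-92) = 408.00 mireds.
T_out = 10⁶/408.00 = 2451.0 K → 2450 K.

2450 K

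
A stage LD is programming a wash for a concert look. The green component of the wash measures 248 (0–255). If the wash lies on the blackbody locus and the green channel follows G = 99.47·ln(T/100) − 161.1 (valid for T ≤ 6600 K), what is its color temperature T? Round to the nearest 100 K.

6100 K

ln t = (248 + 161.1) / 99.47 = 4.1128.
t = e^4.1128 = 61.117.
T = 100·t = 6112 K → 6100 K to the nearest 100 K.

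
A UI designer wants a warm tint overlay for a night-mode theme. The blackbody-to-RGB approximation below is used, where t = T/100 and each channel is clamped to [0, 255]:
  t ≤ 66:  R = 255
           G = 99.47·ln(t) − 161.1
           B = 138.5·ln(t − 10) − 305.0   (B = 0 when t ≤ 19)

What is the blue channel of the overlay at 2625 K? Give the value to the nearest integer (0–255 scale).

81

t = 2625/100 = 26.25; the t ≤ 66 branch applies.
B = 138.5·ln(26.25 − 10) − 305.0 = 138.5·ln 16.25 − 305.0 = 138.5·2.7881 − 305.0 = 81.151.
Rounded: 81.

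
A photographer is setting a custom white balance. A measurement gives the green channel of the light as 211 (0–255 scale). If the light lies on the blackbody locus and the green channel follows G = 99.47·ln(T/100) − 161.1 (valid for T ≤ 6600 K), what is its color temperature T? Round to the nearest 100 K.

4200 K

ln t = (211 + 161.1) / 99.47 = 3.7408.
t = e^3.7408 = 42.133.
T = 100·t = 4213 K → 4200 K to the nearest 100 K.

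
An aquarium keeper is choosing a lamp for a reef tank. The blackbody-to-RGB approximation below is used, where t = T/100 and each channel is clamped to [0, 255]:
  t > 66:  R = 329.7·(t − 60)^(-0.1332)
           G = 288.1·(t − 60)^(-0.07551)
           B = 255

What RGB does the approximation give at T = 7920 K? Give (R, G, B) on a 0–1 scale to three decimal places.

(0.872, 0.904, 1.000)

t = 7920/100 = 79.2; the t > 66 branch applies.
R = 329.7·(79.2 − 60)^(-0.1332) = 329.7·19.2^(-0.1332) = 329.7·0.67463 = 222.425.
G = 288.1·(79.2 − 60)^(-0.07551) = 288.1·19.2^(-0.07551) = 288.1·0.80001 = 230.484.
B = 255 by definition for t > 66.
Dividing each by 255: (0.8723, 0.9039, 1.0000) → (0.872, 0.904, 1.000).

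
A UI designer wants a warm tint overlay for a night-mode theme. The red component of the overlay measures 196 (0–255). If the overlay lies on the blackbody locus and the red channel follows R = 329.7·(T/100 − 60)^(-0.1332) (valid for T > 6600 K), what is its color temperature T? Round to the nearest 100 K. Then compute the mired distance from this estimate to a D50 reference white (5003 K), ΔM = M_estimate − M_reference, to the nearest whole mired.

(t − 60)^(-0.1332) = 196/329.7 = 0.59448.
t − 60 = 0.59448^(1/-0.1332) = 0.59448^(-7.508) = 49.621, so t = 109.621.
T = 100·t = 10962 K → 11000 K to the nearest 100 K.
M_estimate = 10⁶/11000 = 90.91; M_reference = 10⁶/5003 = 199.88.
ΔM = 90.91 − 199.88 = -108.97 → -109 mireds.

-109 mireds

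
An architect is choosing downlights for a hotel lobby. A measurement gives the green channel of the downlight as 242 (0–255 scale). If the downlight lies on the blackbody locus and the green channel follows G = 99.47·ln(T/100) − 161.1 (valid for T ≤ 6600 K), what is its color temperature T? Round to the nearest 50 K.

ln t = (242 + 161.1) / 99.47 = 4.0525.
t = e^4.0525 = 57.540.
T = 100·t = 5754 K → 5750 K to the nearest 50 K.

5750 K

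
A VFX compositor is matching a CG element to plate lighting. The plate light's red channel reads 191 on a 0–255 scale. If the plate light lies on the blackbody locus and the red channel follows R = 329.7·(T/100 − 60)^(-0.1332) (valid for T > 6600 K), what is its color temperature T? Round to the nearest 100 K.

12000 K

(t − 60)^(-0.1332) = 191/329.7 = 0.57931.
t − 60 = 0.57931^(1/-0.1332) = 0.57931^(-7.508) = 60.245, so t = 120.245.
T = 100·t = 12025 K → 12000 K to the nearest 100 K.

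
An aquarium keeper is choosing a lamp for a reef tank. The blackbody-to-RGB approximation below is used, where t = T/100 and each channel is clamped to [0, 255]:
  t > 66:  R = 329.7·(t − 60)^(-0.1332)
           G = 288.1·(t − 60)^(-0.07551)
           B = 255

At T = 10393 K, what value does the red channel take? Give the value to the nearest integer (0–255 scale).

199

t = 10393/100 = 103.93; the t > 66 branch applies.
R = 329.7·(103.93 − 60)^(-0.1332) = 329.7·43.93^(-0.1332) = 329.7·0.60420 = 199.206.
Rounded: 199.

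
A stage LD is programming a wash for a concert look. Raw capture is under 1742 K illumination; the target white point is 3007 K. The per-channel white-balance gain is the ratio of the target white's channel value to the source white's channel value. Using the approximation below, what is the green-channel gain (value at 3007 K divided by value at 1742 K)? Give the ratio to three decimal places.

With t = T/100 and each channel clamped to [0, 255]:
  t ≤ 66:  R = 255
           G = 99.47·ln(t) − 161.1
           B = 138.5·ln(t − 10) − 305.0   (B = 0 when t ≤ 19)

At 1742 K (t = 17.42):
  G = 99.47·ln 17.42 − 161.1 = 99.47·2.8576 − 161.1 = 123.147.
At 3007 K (t = 30.07):
  G = 99.47·ln 30.07 − 161.1 = 99.47·3.4035 − 161.1 = 177.449.
Gain = 177.449 / 123.147 = 1.4409 → 1.441.

1.441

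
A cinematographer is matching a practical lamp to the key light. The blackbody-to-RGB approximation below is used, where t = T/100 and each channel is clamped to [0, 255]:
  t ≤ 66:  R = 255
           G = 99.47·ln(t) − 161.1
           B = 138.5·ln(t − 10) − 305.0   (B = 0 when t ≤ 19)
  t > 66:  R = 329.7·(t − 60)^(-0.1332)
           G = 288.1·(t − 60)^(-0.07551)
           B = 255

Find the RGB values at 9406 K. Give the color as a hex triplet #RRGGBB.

t = 9406/100 = 94.06; the t > 66 branch applies.
R = 329.7·(94.06 − 60)^(-0.1332) = 329.7·34.06^(-0.1332) = 329.7·0.62504 = 206.074.
G = 288.1·(94.06 − 60)^(-0.07551) = 288.1·34.06^(-0.07551) = 288.1·0.76613 = 220.721.
B = 255 by definition for t > 66.
Rounded: (206, 221, 255).
In hex: #CEDDFF.

#CEDDFF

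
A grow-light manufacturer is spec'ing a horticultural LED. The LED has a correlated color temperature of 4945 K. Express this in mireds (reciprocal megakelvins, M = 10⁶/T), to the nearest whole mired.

202 mireds

M = 10⁶ / 4945 = 202.224 → 202 mireds.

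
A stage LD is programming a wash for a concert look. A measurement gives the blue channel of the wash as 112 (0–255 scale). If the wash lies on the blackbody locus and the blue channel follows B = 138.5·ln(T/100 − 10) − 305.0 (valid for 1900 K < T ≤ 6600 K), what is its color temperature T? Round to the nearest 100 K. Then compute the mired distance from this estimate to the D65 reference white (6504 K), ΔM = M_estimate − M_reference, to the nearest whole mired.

+180 mireds

ln(t − 10) = (112 + 305.0) / 138.5 = 3.0108.
t − 10 = e^3.0108 = 20.304, so t = 30.304.
T = 100·t = 3030 K → 3000 K to the nearest 100 K.
M_estimate = 10⁶/3000 = 333.33; M_reference = 10⁶/6504 = 153.75.
ΔM = 333.33 − 153.75 = 179.58 → +180 mireds.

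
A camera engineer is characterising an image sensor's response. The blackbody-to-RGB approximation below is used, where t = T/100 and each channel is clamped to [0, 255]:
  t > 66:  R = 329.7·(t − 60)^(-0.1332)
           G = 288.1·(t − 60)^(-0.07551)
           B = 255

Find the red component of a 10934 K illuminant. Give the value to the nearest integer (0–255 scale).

t = 10934/100 = 109.34; the t > 66 branch applies.
R = 329.7·(109.34 − 60)^(-0.1332) = 329.7·49.34^(-0.1332) = 329.7·0.59493 = 196.148.
Rounded: 196.

196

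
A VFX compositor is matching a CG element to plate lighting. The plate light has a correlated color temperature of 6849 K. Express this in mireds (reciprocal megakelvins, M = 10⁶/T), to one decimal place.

M = 10⁶ / 6849 = 146.007 → 146.0 mireds.

146.0 mireds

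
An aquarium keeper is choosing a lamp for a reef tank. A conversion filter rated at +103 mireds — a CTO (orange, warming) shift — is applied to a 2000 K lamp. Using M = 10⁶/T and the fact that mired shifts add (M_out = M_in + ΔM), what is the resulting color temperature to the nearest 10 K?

M_in = 10⁶/2000 = 500.00 mireds.
M_out = 500.00 + (+103) = 603.00 mireds.
T_out = 10⁶/603.00 = 1658.4 K → 1660 K.

1660 K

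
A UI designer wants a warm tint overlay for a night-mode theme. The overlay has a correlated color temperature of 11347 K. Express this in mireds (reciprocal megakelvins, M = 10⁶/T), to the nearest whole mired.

88 mireds

M = 10⁶ / 11347 = 88.129 → 88 mireds.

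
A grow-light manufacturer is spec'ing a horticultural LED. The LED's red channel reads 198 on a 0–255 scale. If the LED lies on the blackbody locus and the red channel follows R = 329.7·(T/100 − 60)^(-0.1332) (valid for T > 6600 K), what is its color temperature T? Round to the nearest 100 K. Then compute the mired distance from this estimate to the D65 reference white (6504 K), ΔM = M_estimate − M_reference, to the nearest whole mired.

(t − 60)^(-0.1332) = 198/329.7 = 0.60055.
t − 60 = 0.60055^(1/-0.1332) = 0.60055^(-7.508) = 45.980, so t = 105.980.
T = 100·t = 10598 K → 10600 K to the nearest 100 K.
M_estimate = 10⁶/10600 = 94.34; M_reference = 10⁶/6504 = 153.75.
ΔM = 94.34 − 153.75 = -59.41 → -59 mireds.

-59 mireds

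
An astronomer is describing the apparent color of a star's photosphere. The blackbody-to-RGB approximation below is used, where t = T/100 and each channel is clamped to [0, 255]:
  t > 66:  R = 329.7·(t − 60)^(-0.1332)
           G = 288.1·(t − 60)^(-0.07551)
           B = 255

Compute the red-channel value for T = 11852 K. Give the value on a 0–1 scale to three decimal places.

0.752

t = 11852/100 = 118.52; the t > 66 branch applies.
R = 329.7·(118.52 − 60)^(-0.1332) = 329.7·58.52^(-0.1332) = 329.7·0.58156 = 191.741.
On a 0–1 scale: 191.741/255 = 0.7519 → 0.752.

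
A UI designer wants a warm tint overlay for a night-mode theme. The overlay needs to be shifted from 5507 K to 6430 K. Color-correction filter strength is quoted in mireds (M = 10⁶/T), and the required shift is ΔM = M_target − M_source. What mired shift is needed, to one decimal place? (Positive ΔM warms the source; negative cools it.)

-26.1 mireds

M_source = 10⁶/5507 = 181.587; M_target = 10⁶/6430 = 155.521.
ΔM = 155.521 − 181.587 = -26.066 → -26.1 mireds, a cooling shift.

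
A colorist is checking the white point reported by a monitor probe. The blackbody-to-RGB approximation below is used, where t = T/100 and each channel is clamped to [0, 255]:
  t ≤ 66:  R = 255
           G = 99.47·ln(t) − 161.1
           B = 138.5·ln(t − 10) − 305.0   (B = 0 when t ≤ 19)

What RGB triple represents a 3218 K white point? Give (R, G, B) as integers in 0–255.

(255, 184, 124)

t = 3218/100 = 32.18; the t ≤ 66 branch applies.
R = 255 by definition for t ≤ 66.
G = 99.47·ln 32.18 − 161.1 = 99.47·3.4713 − 161.1 = 184.195.
B = 138.5·ln(32.18 − 10) − 305.0 = 138.5·ln 22.18 − 305.0 = 138.5·3.0992 − 305.0 = 124.238.
Rounded: (255, 184, 124).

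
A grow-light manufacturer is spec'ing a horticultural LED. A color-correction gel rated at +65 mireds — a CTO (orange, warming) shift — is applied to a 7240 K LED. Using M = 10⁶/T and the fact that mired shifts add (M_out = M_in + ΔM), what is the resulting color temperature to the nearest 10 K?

4920 K

M_in = 10⁶/7240 = 138.12 mireds.
M_out = 138.12 + (+65) = 203.12 mireds.
T_out = 10⁶/203.12 = 4923.2 K → 4920 K.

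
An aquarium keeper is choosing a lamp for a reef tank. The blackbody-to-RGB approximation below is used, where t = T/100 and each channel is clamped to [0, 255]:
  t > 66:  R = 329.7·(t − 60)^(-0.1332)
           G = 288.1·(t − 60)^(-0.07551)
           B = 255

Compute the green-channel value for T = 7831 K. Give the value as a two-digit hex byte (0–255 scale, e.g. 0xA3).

0xE7

t = 7831/100 = 78.31; the t > 66 branch applies.
G = 288.1·(78.31 − 60)^(-0.07551) = 288.1·18.31^(-0.07551) = 288.1·0.80289 = 231.312.
Rounded: 231; in hex, 0xE7.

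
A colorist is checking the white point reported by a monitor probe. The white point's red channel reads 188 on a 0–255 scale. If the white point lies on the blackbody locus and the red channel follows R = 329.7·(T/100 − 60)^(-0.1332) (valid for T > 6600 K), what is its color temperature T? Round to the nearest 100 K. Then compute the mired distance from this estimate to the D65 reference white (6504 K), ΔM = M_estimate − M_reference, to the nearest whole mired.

(t − 60)^(-0.1332) = 188/329.7 = 0.57022.
t − 60 = 0.57022^(1/-0.1332) = 0.57022^(-7.508) = 67.848, so t = 127.848.
T = 100·t = 12785 K → 12800 K to the nearest 100 K.
M_estimate = 10⁶/12800 = 78.12; M_reference = 10⁶/6504 = 153.75.
ΔM = 78.12 − 153.75 = -75.63 → -76 mireds.

-76 mireds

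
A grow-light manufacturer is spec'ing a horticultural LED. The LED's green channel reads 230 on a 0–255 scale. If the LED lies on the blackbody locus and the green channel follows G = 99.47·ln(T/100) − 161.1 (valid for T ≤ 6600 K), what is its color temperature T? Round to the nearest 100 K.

5100 K

ln t = (230 + 161.1) / 99.47 = 3.9318.
t = e^3.9318 = 51.001.
T = 100·t = 5100 K → 5100 K to the nearest 100 K.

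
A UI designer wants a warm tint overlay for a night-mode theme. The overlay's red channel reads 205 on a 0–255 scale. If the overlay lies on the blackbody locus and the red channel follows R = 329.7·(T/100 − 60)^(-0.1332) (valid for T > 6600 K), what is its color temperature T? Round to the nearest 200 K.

(t − 60)^(-0.1332) = 205/329.7 = 0.62178.
t − 60 = 0.62178^(1/-0.1332) = 0.62178^(-7.508) = 35.423, so t = 95.423.
T = 100·t = 9542 K → 9600 K to the nearest 200 K.

9600 K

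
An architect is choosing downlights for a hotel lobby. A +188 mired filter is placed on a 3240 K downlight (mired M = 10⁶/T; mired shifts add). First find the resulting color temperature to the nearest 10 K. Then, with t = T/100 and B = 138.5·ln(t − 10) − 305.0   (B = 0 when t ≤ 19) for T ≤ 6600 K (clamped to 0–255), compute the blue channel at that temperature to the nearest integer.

15

M_in = 10⁶/3240 = 308.64; M_out = 308.64 + (+188) = 496.64.
T_out = 10⁶/496.64 = 2013.5 K → 2010 K; t = 20.1.
B = 138.5·ln(20.1 − 10) − 305.0 = 138.5·ln 10.1 − 305.0 = 138.5·2.3125 − 305.0 = 15.286.
Rounded: 15.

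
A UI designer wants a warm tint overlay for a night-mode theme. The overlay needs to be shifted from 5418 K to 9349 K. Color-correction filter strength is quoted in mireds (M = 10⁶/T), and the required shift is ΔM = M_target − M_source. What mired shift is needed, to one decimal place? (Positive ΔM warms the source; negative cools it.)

-77.6 mireds

M_source = 10⁶/5418 = 184.570; M_target = 10⁶/9349 = 106.963.
ΔM = 106.963 − 184.570 = -77.607 → -77.6 mireds, a cooling shift.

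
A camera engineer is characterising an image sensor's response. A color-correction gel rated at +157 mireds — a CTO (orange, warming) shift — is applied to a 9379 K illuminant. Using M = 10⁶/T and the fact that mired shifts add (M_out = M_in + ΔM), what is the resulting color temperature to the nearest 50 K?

3800 K

M_in = 10⁶/9379 = 106.62 mireds.
M_out = 106.62 + (+157) = 263.62 mireds.
T_out = 10⁶/263.62 = 3793.3 K → 3800 K.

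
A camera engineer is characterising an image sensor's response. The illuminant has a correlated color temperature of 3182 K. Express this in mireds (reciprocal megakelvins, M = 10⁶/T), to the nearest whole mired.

314 mireds

M = 10⁶ / 3182 = 314.268 → 314 mireds.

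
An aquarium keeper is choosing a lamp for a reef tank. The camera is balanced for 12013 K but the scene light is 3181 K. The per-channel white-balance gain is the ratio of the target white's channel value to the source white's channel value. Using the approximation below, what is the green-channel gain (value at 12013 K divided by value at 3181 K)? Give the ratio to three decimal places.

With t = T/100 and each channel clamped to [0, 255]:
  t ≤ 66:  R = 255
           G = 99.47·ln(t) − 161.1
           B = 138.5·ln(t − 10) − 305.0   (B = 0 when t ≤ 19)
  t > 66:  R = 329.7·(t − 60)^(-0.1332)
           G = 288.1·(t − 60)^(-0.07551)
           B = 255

At 3181 K (t = 31.81):
  G = 99.47·ln 31.81 − 161.1 = 99.47·3.4598 − 161.1 = 183.044.
At 12013 K (t = 120.13):
  G = 288.1·(120.13 − 60)^(-0.07551) = 288.1·60.13^(-0.07551) = 288.1·0.73394 = 211.448.
Gain = 211.448 / 183.044 = 1.1552 → 1.155.

1.155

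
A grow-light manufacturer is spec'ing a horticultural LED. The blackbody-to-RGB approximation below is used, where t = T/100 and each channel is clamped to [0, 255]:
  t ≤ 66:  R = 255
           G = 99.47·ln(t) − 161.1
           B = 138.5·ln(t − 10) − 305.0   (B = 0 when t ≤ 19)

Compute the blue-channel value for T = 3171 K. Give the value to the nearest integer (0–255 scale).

121

t = 3171/100 = 31.71; the t ≤ 66 branch applies.
B = 138.5·ln(31.71 − 10) − 305.0 = 138.5·ln 21.71 − 305.0 = 138.5·3.0778 − 305.0 = 121.272.
Rounded: 121.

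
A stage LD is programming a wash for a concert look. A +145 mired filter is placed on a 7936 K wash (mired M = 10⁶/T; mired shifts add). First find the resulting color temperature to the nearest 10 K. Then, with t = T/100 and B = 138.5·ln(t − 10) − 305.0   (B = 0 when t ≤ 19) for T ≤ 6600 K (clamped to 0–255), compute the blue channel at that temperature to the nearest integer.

M_in = 10⁶/7936 = 126.01; M_out = 126.01 + (+145) = 271.01.
T_out = 10⁶/271.01 = 3689.9 K → 3690 K; t = 36.9.
B = 138.5·ln(36.9 − 10) − 305.0 = 138.5·ln 26.9 − 305.0 = 138.5·3.2921 − 305.0 = 150.959.
Rounded: 151.

151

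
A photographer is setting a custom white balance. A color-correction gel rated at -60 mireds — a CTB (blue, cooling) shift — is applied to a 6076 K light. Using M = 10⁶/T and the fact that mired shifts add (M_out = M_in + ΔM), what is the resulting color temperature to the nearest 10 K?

9560 K

M_in = 10⁶/6076 = 164.58 mireds.
M_out = 164.58 + (-60) = 104.58 mireds.
T_out = 10⁶/104.58 = 9561.9 K → 9560 K.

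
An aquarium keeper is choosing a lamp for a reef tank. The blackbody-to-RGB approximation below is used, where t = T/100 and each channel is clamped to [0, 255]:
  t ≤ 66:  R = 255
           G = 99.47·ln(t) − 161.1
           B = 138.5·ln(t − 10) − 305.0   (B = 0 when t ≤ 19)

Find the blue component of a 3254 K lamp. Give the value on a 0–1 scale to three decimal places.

0.496

t = 3254/100 = 32.54; the t ≤ 66 branch applies.
B = 138.5·ln(32.54 − 10) − 305.0 = 138.5·ln 22.54 − 305.0 = 138.5·3.1153 − 305.0 = 126.468.
On a 0–1 scale: 126.468/255 = 0.4960 → 0.496.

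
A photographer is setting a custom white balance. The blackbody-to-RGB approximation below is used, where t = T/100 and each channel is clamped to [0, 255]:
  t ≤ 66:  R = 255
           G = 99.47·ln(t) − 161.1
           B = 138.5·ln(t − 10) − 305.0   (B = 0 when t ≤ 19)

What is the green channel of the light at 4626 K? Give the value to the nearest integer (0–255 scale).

t = 4626/100 = 46.26; the t ≤ 66 branch applies.
G = 99.47·ln 46.26 − 161.1 = 99.47·3.8343 − 161.1 = 220.296.
Rounded: 220.

220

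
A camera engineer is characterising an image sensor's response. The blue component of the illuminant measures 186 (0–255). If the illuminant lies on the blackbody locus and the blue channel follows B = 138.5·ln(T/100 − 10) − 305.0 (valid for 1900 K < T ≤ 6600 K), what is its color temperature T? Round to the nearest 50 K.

ln(t − 10) = (186 + 305.0) / 138.5 = 3.5451.
t − 10 = e^3.5451 = 34.644, so t = 44.644.
T = 100·t = 4464 K → 4450 K to the nearest 50 K.

4450 K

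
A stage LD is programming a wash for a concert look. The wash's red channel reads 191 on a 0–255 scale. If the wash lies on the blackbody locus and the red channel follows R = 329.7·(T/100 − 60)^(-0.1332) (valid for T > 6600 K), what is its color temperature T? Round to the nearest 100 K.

(t − 60)^(-0.1332) = 191/329.7 = 0.57931.
t − 60 = 0.57931^(1/-0.1332) = 0.57931^(-7.508) = 60.245, so t = 120.245.
T = 100·t = 12025 K → 12000 K to the nearest 100 K.

12000 K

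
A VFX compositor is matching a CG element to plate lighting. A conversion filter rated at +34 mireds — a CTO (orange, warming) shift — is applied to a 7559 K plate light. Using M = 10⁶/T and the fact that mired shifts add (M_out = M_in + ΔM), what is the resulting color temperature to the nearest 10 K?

M_in = 10⁶/7559 = 132.29 mireds.
M_out = 132.29 + (+34) = 166.29 mireds.
T_out = 10⁶/166.29 = 6013.5 K → 6010 K.

6010 K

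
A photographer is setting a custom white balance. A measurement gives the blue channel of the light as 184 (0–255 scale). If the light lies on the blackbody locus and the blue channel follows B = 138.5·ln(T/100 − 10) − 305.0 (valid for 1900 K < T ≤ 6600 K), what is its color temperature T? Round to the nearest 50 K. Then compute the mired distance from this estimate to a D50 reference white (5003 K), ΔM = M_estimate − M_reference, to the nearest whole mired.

ln(t − 10) = (184 + 305.0) / 138.5 = 3.5307.
t − 10 = e^3.5307 = 34.147, so t = 44.147.
T = 100·t = 4415 K → 4400 K to the nearest 50 K.
M_estimate = 10⁶/4400 = 227.27; M_reference = 10⁶/5003 = 199.88.
ΔM = 227.27 − 199.88 = 27.39 → +27 mireds.

+27 mireds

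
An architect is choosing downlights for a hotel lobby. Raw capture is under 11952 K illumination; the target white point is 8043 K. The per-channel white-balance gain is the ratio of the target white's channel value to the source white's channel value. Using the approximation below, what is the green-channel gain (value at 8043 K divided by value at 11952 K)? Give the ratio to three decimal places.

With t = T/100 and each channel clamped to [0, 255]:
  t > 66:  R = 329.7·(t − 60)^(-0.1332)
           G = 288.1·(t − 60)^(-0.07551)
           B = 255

At 11952 K (t = 119.52):
  G = 288.1·(119.52 − 60)^(-0.07551) = 288.1·59.52^(-0.07551) = 288.1·0.73451 = 211.611.
At 8043 K (t = 80.43):
  G = 288.1·(80.43 − 60)^(-0.07551) = 288.1·20.43^(-0.07551) = 288.1·0.79627 = 229.406.
Gain = 229.406 / 211.611 = 1.0841 → 1.084.

1.084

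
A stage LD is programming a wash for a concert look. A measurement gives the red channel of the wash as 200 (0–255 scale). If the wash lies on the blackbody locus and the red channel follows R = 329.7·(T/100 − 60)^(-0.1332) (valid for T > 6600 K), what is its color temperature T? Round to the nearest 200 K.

(t − 60)^(-0.1332) = 200/329.7 = 0.60661.
t − 60 = 0.60661^(1/-0.1332) = 0.60661^(-7.508) = 42.638, so t = 102.638.
T = 100·t = 10264 K → 10200 K to the nearest 200 K.

10200 K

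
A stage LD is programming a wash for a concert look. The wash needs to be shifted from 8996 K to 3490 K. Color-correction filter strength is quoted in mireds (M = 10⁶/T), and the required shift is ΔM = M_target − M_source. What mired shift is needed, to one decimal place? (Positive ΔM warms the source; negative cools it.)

M_source = 10⁶/8996 = 111.161; M_target = 10⁶/3490 = 286.533.
ΔM = 286.533 − 111.161 = 175.372 → +175.4 mireds, a warming shift.

+175.4 mireds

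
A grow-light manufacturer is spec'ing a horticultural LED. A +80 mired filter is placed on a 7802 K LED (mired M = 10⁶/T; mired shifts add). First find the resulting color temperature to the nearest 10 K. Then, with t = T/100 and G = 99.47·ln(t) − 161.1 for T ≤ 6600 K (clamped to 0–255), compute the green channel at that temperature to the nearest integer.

M_in = 10⁶/7802 = 128.17; M_out = 128.17 + (+80) = 208.17.
T_out = 10⁶/208.17 = 4803.7 K → 4800 K; t = 48.
G = 99.47·ln 48 − 161.1 = 99.47·3.8712 − 161.1 = 223.968.
Rounded: 224.

224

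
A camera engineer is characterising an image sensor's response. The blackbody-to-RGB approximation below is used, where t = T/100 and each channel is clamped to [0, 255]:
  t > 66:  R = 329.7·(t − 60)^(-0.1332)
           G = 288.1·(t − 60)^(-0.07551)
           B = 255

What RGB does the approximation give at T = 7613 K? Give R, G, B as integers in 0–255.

t = 7613/100 = 76.13; the t > 66 branch applies.
R = 329.7·(76.13 − 60)^(-0.1332) = 329.7·16.13^(-0.1332) = 329.7·0.69047 = 227.647.
G = 288.1·(76.13 − 60)^(-0.07551) = 288.1·16.13^(-0.07551) = 288.1·0.81061 = 233.537.
B = 255 by definition for t > 66.
Rounded: (228, 234, 255).

R=228, G=234, B=255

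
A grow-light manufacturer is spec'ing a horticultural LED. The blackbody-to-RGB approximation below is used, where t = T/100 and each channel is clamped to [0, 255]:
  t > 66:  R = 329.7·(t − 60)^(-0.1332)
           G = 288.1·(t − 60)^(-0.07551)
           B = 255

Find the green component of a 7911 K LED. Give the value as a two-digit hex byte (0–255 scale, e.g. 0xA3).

t = 7911/100 = 79.11; the t > 66 branch applies.
G = 288.1·(79.11 − 60)^(-0.07551) = 288.1·19.11^(-0.07551) = 288.1·0.80030 = 230.566.
Rounded: 231; in hex, 0xE7.

0xE7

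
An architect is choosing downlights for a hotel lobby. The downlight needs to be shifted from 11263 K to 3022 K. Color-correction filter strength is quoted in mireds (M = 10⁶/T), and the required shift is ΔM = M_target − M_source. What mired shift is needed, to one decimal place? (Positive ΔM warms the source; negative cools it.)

M_source = 10⁶/11263 = 88.786; M_target = 10⁶/3022 = 330.907.
ΔM = 330.907 − 88.786 = 242.120 → +242.1 mireds, a warming shift.

+242.1 mireds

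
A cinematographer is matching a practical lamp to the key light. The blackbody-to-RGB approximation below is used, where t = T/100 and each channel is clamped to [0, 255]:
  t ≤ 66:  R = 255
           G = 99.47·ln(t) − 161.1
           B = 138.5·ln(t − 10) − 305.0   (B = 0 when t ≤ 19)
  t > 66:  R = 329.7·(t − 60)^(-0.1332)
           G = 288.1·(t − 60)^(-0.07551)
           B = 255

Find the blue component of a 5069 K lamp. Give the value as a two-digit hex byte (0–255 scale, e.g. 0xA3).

t = 5069/100 = 50.69; the t ≤ 66 branch applies.
B = 138.5·ln(50.69 − 10) − 305.0 = 138.5·ln 40.69 − 305.0 = 138.5·3.7060 − 305.0 = 208.279.
Rounded: 208; in hex, 0xD0.

0xD0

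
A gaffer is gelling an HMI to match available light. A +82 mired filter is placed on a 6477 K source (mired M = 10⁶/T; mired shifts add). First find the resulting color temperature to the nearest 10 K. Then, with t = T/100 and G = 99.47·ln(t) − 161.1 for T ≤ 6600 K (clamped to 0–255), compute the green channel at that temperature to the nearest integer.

211

M_in = 10⁶/6477 = 154.39; M_out = 154.39 + (+82) = 236.39.
T_out = 10⁶/236.39 = 4230.3 K → 4230 K; t = 42.3.
G = 99.47·ln 42.3 − 161.1 = 99.47·3.7448 − 161.1 = 211.394.
Rounded: 211.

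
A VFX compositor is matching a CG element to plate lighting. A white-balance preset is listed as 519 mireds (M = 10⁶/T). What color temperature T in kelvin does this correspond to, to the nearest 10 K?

T = 10⁶ / 519 = 1926.78 K → 1930 K.

1930 K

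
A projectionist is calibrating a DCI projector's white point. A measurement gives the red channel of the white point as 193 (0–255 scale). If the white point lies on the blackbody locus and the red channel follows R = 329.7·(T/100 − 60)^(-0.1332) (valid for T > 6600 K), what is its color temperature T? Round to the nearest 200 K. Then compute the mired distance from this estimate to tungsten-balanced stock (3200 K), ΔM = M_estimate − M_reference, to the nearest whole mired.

-226 mireds

(t − 60)^(-0.1332) = 193/329.7 = 0.58538.
t − 60 = 0.58538^(1/-0.1332) = 0.58538^(-7.508) = 55.713, so t = 115.713.
T = 100·t = 11571 K → 11600 K to the nearest 200 K.
M_estimate = 10⁶/11600 = 86.21; M_reference = 10⁶/3200 = 312.50.
ΔM = 86.21 − 312.50 = -226.29 → -226 mireds.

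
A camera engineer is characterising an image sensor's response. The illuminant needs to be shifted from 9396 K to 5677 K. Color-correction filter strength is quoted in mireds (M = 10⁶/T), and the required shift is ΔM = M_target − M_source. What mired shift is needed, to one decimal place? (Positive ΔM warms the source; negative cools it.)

+69.7 mireds

M_source = 10⁶/9396 = 106.428; M_target = 10⁶/5677 = 176.149.
ΔM = 176.149 − 106.428 = 69.721 → +69.7 mireds, a warming shift.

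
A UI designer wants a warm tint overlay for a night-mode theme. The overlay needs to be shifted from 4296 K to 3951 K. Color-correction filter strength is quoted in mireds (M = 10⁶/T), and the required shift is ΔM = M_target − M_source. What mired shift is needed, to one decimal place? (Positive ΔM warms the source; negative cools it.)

+20.3 mireds

M_source = 10⁶/4296 = 232.775; M_target = 10⁶/3951 = 253.100.
ΔM = 253.100 − 232.775 = 20.326 → +20.3 mireds, a warming shift.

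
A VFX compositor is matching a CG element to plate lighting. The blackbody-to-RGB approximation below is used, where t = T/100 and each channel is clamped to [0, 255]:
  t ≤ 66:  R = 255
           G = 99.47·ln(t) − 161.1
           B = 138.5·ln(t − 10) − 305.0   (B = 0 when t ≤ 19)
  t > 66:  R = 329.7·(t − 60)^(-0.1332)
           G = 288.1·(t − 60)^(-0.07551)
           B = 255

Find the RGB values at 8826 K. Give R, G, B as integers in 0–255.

R=211, G=224, B=255

t = 8826/100 = 88.26; the t > 66 branch applies.
R = 329.7·(88.26 − 60)^(-0.1332) = 329.7·28.26^(-0.1332) = 329.7·0.64077 = 211.263.
G = 288.1·(88.26 − 60)^(-0.07551) = 288.1·28.26^(-0.07551) = 288.1·0.77700 = 223.854.
B = 255 by definition for t > 66.
Rounded: (211, 224, 255).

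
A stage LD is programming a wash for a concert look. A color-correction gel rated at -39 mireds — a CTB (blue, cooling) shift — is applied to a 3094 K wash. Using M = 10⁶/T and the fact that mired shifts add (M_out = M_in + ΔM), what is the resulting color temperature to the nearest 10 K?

M_in = 10⁶/3094 = 323.21 mireds.
M_out = 323.21 + (-39) = 284.21 mireds.
T_out = 10⁶/284.21 = 3518.6 K → 3520 K.

3520 K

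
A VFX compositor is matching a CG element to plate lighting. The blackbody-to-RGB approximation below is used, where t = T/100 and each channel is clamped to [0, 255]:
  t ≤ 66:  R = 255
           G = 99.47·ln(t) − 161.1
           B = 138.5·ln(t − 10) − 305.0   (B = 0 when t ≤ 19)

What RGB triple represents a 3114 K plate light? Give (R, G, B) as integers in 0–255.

(255, 181, 118)

t = 3114/100 = 31.14; the t ≤ 66 branch applies.
R = 255 by definition for t ≤ 66.
G = 99.47·ln 31.14 − 161.1 = 99.47·3.4385 − 161.1 = 180.927.
B = 138.5·ln(31.14 − 10) − 305.0 = 138.5·ln 21.14 − 305.0 = 138.5·3.0512 − 305.0 = 117.587.
Rounded: (255, 181, 118).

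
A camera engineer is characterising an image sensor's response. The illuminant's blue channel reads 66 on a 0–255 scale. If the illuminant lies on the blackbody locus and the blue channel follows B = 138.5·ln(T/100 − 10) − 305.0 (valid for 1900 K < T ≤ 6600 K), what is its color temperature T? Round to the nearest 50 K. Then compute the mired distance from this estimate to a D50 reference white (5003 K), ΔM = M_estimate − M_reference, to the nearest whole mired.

+208 mireds

ln(t − 10) = (66 + 305.0) / 138.5 = 2.6787.
t − 10 = e^2.6787 = 14.566, so t = 24.566.
T = 100·t = 2457 K → 2450 K to the nearest 50 K.
M_estimate = 10⁶/2450 = 408.16; M_reference = 10⁶/5003 = 199.88.
ΔM = 408.16 − 199.88 = 208.28 → +208 mireds.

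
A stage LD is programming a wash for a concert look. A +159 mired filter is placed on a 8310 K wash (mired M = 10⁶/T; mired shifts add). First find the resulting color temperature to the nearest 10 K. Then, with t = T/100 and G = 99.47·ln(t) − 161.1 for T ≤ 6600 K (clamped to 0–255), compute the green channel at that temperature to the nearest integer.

195

M_in = 10⁶/8310 = 120.34; M_out = 120.34 + (+159) = 279.34.
T_out = 10⁶/279.34 = 3579.9 K → 3580 K; t = 35.8.
G = 99.47·ln 35.8 − 161.1 = 99.47·3.5779 − 161.1 = 194.798.
Rounded: 195.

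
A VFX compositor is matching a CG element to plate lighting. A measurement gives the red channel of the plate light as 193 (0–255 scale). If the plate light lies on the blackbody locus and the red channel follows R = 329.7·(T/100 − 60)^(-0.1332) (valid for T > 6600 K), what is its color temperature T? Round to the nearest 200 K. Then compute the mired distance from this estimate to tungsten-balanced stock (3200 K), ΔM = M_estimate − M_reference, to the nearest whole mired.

(t − 60)^(-0.1332) = 193/329.7 = 0.58538.
t − 60 = 0.58538^(1/-0.1332) = 0.58538^(-7.508) = 55.713, so t = 115.713.
T = 100·t = 11571 K → 11600 K to the nearest 200 K.
M_estimate = 10⁶/11600 = 86.21; M_reference = 10⁶/3200 = 312.50.
ΔM = 86.21 − 312.50 = -226.29 → -226 mireds.

-226 mireds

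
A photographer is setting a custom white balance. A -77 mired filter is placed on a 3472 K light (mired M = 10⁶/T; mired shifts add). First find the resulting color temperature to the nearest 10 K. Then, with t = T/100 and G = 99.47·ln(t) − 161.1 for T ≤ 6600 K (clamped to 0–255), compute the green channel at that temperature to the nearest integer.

M_in = 10⁶/3472 = 288.02; M_out = 288.02 + (-77) = 211.02.
T_out = 10⁶/211.02 = 4738.9 K → 4740 K; t = 47.4.
G = 99.47·ln 47.4 − 161.1 = 99.47·3.8586 − 161.1 = 222.717.
Rounded: 223.

223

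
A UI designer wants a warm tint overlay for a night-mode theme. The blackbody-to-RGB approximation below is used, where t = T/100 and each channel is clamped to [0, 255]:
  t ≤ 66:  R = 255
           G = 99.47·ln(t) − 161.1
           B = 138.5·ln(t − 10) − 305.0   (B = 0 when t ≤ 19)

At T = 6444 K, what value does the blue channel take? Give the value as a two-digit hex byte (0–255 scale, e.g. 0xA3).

0xF9

t = 6444/100 = 64.44; the t ≤ 66 branch applies.
B = 138.5·ln(64.44 − 10) − 305.0 = 138.5·ln 54.44 − 305.0 = 138.5·3.9971 − 305.0 = 248.598.
Rounded: 249; in hex, 0xF9.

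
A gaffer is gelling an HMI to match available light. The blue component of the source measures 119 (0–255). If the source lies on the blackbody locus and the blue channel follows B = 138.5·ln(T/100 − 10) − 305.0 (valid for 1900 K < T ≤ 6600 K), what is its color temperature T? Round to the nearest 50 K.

3150 K

ln(t − 10) = (119 + 305.0) / 138.5 = 3.0614.
t − 10 = e^3.0614 = 21.357, so t = 31.357.
T = 100·t = 3136 K → 3150 K to the nearest 50 K.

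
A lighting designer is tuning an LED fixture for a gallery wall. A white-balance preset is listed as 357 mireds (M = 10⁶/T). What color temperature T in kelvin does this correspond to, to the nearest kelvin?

T = 10⁶ / 357 = 2801.12 K → 2801 K.

2801 K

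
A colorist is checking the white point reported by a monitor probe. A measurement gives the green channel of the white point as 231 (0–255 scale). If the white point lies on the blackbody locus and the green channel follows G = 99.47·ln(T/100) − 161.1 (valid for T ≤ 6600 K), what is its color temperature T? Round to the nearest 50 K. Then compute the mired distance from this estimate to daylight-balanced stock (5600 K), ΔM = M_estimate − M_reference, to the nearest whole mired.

ln t = (231 + 161.1) / 99.47 = 3.9419.
t = e^3.9419 = 51.516.
T = 100·t = 5152 K → 5150 K to the nearest 50 K.
M_estimate = 10⁶/5150 = 194.17; M_reference = 10⁶/5600 = 178.57.
ΔM = 194.17 − 178.57 = 15.60 → +16 mireds.

+16 mireds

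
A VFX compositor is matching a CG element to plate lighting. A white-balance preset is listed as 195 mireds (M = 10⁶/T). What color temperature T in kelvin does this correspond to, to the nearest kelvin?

T = 10⁶ / 195 = 5128.21 K → 5128 K.

5128 K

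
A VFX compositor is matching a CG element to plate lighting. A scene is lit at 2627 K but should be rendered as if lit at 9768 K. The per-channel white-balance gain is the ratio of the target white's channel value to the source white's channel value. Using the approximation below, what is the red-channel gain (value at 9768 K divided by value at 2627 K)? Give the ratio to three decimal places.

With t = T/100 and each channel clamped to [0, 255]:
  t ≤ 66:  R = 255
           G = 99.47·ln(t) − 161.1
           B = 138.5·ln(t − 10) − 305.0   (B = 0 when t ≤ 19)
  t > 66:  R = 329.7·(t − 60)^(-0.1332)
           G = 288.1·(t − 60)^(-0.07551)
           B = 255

At 2627 K (t = 26.27):
  R = 255 by definition for t ≤ 66.
At 9768 K (t = 97.68):
  R = 329.7·(97.68 − 60)^(-0.1332) = 329.7·37.68^(-0.1332) = 329.7·0.61668 = 203.320.
Gain = 203.320 / 255.000 = 0.7973 → 0.797.

0.797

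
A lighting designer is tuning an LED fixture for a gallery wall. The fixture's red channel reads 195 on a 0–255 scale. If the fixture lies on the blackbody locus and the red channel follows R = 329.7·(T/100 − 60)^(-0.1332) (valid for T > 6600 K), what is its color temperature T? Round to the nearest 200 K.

(t − 60)^(-0.1332) = 195/329.7 = 0.59145.
t − 60 = 0.59145^(1/-0.1332) = 0.59145^(-7.508) = 51.564, so t = 111.564.
T = 100·t = 11156 K → 11200 K to the nearest 200 K.

11200 K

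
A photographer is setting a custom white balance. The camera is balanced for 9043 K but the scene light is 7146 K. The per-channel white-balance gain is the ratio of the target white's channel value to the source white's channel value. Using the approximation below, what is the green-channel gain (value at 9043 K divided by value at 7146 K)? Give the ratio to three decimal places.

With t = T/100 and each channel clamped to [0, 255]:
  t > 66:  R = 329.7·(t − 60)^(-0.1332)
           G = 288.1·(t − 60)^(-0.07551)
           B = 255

At 7146 K (t = 71.46):
  G = 288.1·(71.46 − 60)^(-0.07551) = 288.1·11.46^(-0.07551) = 288.1·0.83180 = 239.643.
At 9043 K (t = 90.43):
  G = 288.1·(90.43 − 60)^(-0.07551) = 288.1·30.43^(-0.07551) = 288.1·0.77267 = 222.607.
Gain = 222.607 / 239.643 = 0.9289 → 0.929.

0.929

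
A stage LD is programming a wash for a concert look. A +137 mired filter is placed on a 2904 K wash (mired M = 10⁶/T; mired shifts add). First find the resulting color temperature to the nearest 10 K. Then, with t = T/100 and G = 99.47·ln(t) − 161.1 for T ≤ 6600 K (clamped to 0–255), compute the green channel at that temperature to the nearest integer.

M_in = 10⁶/2904 = 344.35; M_out = 344.35 + (+137) = 481.35.
T_out = 10⁶/481.35 = 2077.5 K → 2080 K; t = 20.8.
G = 99.47·ln 20.8 − 161.1 = 99.47·3.0350 − 161.1 = 140.787.
Rounded: 141.

141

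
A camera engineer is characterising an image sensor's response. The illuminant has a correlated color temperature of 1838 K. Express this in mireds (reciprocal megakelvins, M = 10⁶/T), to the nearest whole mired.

544 mireds

M = 10⁶ / 1838 = 544.070 → 544 mireds.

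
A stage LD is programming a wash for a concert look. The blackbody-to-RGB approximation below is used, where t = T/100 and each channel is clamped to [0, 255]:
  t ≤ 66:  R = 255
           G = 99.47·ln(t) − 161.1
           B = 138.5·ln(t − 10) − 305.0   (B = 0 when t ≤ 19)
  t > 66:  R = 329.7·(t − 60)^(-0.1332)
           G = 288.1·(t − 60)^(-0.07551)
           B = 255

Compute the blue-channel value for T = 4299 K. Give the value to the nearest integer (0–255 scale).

179

t = 4299/100 = 42.99; the t ≤ 66 branch applies.
B = 138.5·ln(42.99 − 10) − 305.0 = 138.5·ln 32.99 − 305.0 = 138.5·3.4962 − 305.0 = 179.224.
Rounded: 179.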